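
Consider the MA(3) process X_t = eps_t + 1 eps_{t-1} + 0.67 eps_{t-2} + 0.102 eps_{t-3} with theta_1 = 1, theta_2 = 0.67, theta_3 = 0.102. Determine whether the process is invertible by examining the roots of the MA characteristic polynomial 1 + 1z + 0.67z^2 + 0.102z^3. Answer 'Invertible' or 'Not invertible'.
\text{Invertible}

The MA(q) characteristic polynomial is P(z) = 1 + 1z + 0.67z^2 + 0.102z^3.
Invertibility requires all roots to lie outside the unit circle, i.e. |z| > 1 for every root.
Degree 3: look for a simple real root z0 first, then factor out (1 - z/z0) and solve the remaining quadratic.
Testing z0 = -5: P(-5) = 1 + (1)(-5) + (0.67)(-5)^2 + (0.102)(-5)^3
  = 1 + (-5) + (16.75) + (-12.75) = 0.  So z_0 = -5 is a root, |z_0| = 5.
Divide out the factor (1 + 0.2 z) = (1 - z/z0) (since 1/z0 = -0.2):
  P(z) = (1 + 0.2 z)(1 + (0.8) z + (0.51) z^2)
  [check: z-coef 0.8 - (-0.2) = 1; z^2-coef 0.51 - (-0.2)(0.8) = 0.67; z^3-coef -(-0.2)(0.51) = 0.102.]
Remaining roots from the quadratic factor 1 + (0.8) z + (0.51) z^2:
  Set 1 + (0.8) z + (0.51) z^2 = 0, i.e. a z^2 + b z + c = 0 with a = 0.51, b = 0.8, c = 1.
  Discriminant D = b^2 - 4ac = (0.8)^2 - 4*(0.51)*1 = 0.64 - (2.04) = -1.4.
  D < 0, so the roots are the complex-conjugate pair z = (-b +/- i sqrt(-D)) / (2a) = -0.7843 +/- 1.16i.
  For a conjugate pair |z|^2 = z * conj(z) = (product of roots) = c/a = 1/(0.51) = 1.960784, so |z| = sqrt(1.960784) = 1.4003 for both roots.
Moduli of all roots: 5.0000, 1.4003, 1.4003.
All moduli strictly greater than 1? Yes.
Verdict: Invertible.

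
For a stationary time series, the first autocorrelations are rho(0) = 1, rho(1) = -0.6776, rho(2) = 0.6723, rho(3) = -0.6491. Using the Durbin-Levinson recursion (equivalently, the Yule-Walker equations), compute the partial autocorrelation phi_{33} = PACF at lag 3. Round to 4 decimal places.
\phi_{33} = -0.2321

The PACF at lag k is phi_{kk}, the last component of the solution
to the Yule-Walker system G_k phi = r_k where
  (G_k)_{ij} = rho(|i - j|), (r_k)_i = rho(i), i,j = 1..k.
Equivalently, Durbin-Levinson gives phi_{kk} iteratively:
  phi_{11} = rho(1)
  phi_{kk} = [rho(k) - sum_{j=1..k-1} phi_{k-1,j} rho(k-j)]
            / [1 - sum_{j=1..k-1} phi_{k-1,j} rho(j)],
  phi_{k,j} = phi_{k-1,j} - phi_{kk} phi_{k-1,k-j},  j = 1..k-1.
Step k = 1:
  phi_11 = rho(1) = -0.6776.
Step k = 2:
  phi_22 = [rho(2) - phi_11 rho(1)] / [1 - phi_11 rho(1)] = [0.6723 - (-0.6776)(-0.6776)] / [1 - (-0.6776)(-0.6776)]
         = 0.21315824 / 0.54085824 = 0.394111.
  Update: phi_21 = phi_11 - phi_22 phi_11 = -0.6776 - (0.394111)(-0.6776) = -0.41055.
Step k = 3:
  phi_33 = [rho(3) - phi_21 rho(2) - phi_22 rho(1)] / [1 - phi_21 rho(1) - phi_22 rho(2)]
    numerator   = -0.6491 - (-0.41055)(0.6723) - (0.394111)(-0.6776) = -0.10603734
    denominator = 1 - (-0.41055)(-0.6776) - (0.394111)(0.6723) = 0.45685021
  phi_33 = -0.10603734 / 0.45685021 = -0.2321.
Therefore phi_{33} = -0.2321.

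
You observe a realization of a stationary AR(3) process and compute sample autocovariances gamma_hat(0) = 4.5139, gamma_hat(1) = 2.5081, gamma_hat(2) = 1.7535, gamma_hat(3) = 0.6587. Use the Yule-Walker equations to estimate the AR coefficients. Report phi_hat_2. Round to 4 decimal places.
\hat\phi_{2} = 0.1940

The Yule-Walker equations for an AR(p) process read, in matrix form,
  Gamma_p phi = r_p,   with   (Gamma_p)_{ij} = gamma(|i - j|),
                       (r_p)_i = gamma(i),   i,j = 1..p.
Substitute the sample gammas (Toeplitz matrix and right-hand side of size 3):
  Gamma_p = [[4.5139, 2.5081, 1.7535], [2.5081, 4.5139, 2.5081], [1.7535, 2.5081, 4.5139]]
  r_p     = [2.5081, 1.7535, 0.6587]
Written out (R1..R3):
  (R1) 4.5139 phi_1 + 2.5081 phi_2 + 1.7535 phi_3 = 2.5081
  (R2) 2.5081 phi_1 + 4.5139 phi_2 + 2.5081 phi_3 = 1.7535
  (R3) 1.7535 phi_1 + 2.5081 phi_2 + 4.5139 phi_3 = 0.6587
Gaussian elimination:
  R2 <- R2 - (2.5081/4.5139) R1 = R2 - (0.555639) R1:  3.120301 phi_2 + 1.533787 phi_3 = 0.359901
  R3 <- R3 - (1.7535/4.5139) R1 = R3 - (0.388467) R1:  1.533787 phi_2 + 3.832724 phi_3 = -0.315613
  R3 <- R3 - (1.533787/3.120301) R2 = R3 - (0.491551) R2:  3.07879 phi_3 = -0.492523
Back-substitution:
  phi_hat_3 = -0.492523 / 3.07879 = -0.159973
  phi_hat_2 = (0.359901 - (1.533787)(-0.159973)) / 3.120301 = 0.193977
  phi_hat_1 = (2.5081 - (2.5081)(0.193977) - (1.7535)(-0.159973)) / 4.5139 = 0.510002
So phi_hat = [0.5100, 0.1940, -0.1600].
Therefore phi_hat_2 = 0.1940.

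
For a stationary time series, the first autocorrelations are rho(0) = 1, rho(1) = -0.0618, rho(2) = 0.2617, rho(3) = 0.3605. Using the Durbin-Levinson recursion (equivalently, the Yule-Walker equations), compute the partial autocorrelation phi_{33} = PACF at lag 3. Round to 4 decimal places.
\phi_{33} = 0.4180

The PACF at lag k is phi_{kk}, the last component of the solution
to the Yule-Walker system G_k phi = r_k where
  (G_k)_{ij} = rho(|i - j|), (r_k)_i = rho(i), i,j = 1..k.
Equivalently, Durbin-Levinson gives phi_{kk} iteratively:
  phi_{11} = rho(1)
  phi_{kk} = [rho(k) - sum_{j=1..k-1} phi_{k-1,j} rho(k-j)]
            / [1 - sum_{j=1..k-1} phi_{k-1,j} rho(j)],
  phi_{k,j} = phi_{k-1,j} - phi_{kk} phi_{k-1,k-j},  j = 1..k-1.
Step k = 1:
  phi_11 = rho(1) = -0.0618.
Step k = 2:
  phi_22 = [rho(2) - phi_11 rho(1)] / [1 - phi_11 rho(1)] = [0.2617 - (-0.0618)(-0.0618)] / [1 - (-0.0618)(-0.0618)]
         = 0.25788076 / 0.99618076 = 0.258869.
  Update: phi_21 = phi_11 - phi_22 phi_11 = -0.0618 - (0.258869)(-0.0618) = -0.045802.
Step k = 3:
  phi_33 = [rho(3) - phi_21 rho(2) - phi_22 rho(1)] / [1 - phi_21 rho(1) - phi_22 rho(2)]
    numerator   = 0.3605 - (-0.045802)(0.2617) - (0.258869)(-0.0618) = 0.38848448
    denominator = 1 - (-0.045802)(-0.0618) - (0.258869)(0.2617) = 0.92942331
  phi_33 = 0.38848448 / 0.92942331 = 0.418.
Therefore phi_{33} = 0.4180.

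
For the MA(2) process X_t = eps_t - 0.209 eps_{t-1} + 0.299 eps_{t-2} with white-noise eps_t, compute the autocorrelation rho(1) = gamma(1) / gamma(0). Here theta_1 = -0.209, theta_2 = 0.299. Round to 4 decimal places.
\rho(1) = -0.2396

For an MA(q) process with theta_0 = 1, the autocovariance is
  gamma(k) = sigma^2 * sum_{i=0..q-k} theta_i * theta_{i+k},
and rho(k) = gamma(k) / gamma(0). Sigma^2 cancels.
  numerator   = (1)*(-0.209) + (-0.209)*(0.299) = -0.271491.
  denominator = (1)^2 + (-0.209)^2 + (0.299)^2 = 1.133082.
  rho(1) = -0.271491 / 1.133082 = -0.2396.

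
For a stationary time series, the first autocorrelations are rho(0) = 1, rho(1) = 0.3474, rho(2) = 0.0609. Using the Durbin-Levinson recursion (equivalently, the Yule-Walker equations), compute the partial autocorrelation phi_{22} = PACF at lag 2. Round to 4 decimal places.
\phi_{22} = -0.0680

The PACF at lag k is phi_{kk}, the last component of the solution
to the Yule-Walker system G_k phi = r_k where
  (G_k)_{ij} = rho(|i - j|), (r_k)_i = rho(i), i,j = 1..k.
Equivalently, Durbin-Levinson gives phi_{kk} iteratively:
  phi_{11} = rho(1)
  phi_{kk} = [rho(k) - sum_{j=1..k-1} phi_{k-1,j} rho(k-j)]
            / [1 - sum_{j=1..k-1} phi_{k-1,j} rho(j)],
  phi_{k,j} = phi_{k-1,j} - phi_{kk} phi_{k-1,k-j},  j = 1..k-1.
Step k = 1:
  phi_11 = rho(1) = 0.3474.
Step k = 2:
  phi_22 = [rho(2) - phi_11 rho(1)] / [1 - phi_11 rho(1)] = [0.0609 - (0.3474)(0.3474)] / [1 - (0.3474)(0.3474)]
         = -0.05978676 / 0.87931324 = -0.068.
Therefore phi_{22} = -0.0680.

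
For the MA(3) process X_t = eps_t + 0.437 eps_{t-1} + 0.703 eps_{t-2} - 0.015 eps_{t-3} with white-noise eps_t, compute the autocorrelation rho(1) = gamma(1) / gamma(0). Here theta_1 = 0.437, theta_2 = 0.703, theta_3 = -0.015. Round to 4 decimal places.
\rho(1) = 0.4353

For an MA(q) process with theta_0 = 1, the autocovariance is
  gamma(k) = sigma^2 * sum_{i=0..q-k} theta_i * theta_{i+k},
and rho(k) = gamma(k) / gamma(0). Sigma^2 cancels.
  numerator   = (1)*(0.437) + (0.437)*(0.703) + (0.703)*(-0.015) = 0.733666.
  denominator = (1)^2 + (0.437)^2 + (0.703)^2 + (-0.015)^2 = 1.685403.
  rho(1) = 0.733666 / 1.685403 = 0.4353.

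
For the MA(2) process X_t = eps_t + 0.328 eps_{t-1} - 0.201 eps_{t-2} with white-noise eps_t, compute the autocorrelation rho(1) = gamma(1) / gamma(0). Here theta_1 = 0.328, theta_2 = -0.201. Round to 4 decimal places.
\rho(1) = 0.2283

For an MA(q) process with theta_0 = 1, the autocovariance is
  gamma(k) = sigma^2 * sum_{i=0..q-k} theta_i * theta_{i+k},
and rho(k) = gamma(k) / gamma(0). Sigma^2 cancels.
  numerator   = (1)*(0.328) + (0.328)*(-0.201) = 0.262072.
  denominator = (1)^2 + (0.328)^2 + (-0.201)^2 = 1.147985.
  rho(1) = 0.262072 / 1.147985 = 0.2283.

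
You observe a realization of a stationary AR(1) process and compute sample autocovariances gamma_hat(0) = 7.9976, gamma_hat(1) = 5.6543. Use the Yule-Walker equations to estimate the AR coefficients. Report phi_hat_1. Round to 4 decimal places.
\hat\phi_{1} = 0.7070

The Yule-Walker equations for an AR(p) process read, in matrix form,
  Gamma_p phi = r_p,   with   (Gamma_p)_{ij} = gamma(|i - j|),
                       (r_p)_i = gamma(i),   i,j = 1..p.
Substitute the sample gammas (Toeplitz matrix and right-hand side of size 1):
  Gamma_p = [[7.9976]]
  r_p     = [5.6543]
With p = 1 this is the single equation gamma(0) phi_1 = gamma(1):
  phi_hat_1 = gamma(1) / gamma(0) = 5.6543 / 7.9976 = 0.7070.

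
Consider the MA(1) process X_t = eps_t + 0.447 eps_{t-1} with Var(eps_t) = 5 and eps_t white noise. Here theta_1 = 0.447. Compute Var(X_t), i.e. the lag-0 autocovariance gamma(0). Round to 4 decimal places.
\gamma(0) = 5.9990

For an MA(q) process X_t = eps_t + sum_i theta_i eps_{t-i} with
Var(eps_t) = sigma^2, the variance is
  gamma(0) = sigma^2 * (1 + sum_i theta_i^2).
  sum_i theta_i^2 = (0.447)^2 = 0.199809.
  gamma(0) = 5 * (1 + 0.199809) = 5 * 1.199809 = 5.999045, which rounds to 5.9990.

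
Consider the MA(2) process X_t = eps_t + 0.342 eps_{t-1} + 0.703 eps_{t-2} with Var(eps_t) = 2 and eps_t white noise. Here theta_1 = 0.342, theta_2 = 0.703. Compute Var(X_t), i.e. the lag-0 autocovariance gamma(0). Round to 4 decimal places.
\gamma(0) = 3.2223

For an MA(q) process X_t = eps_t + sum_i theta_i eps_{t-i} with
Var(eps_t) = sigma^2, the variance is
  gamma(0) = sigma^2 * (1 + sum_i theta_i^2).
  sum_i theta_i^2 = (0.342)^2 + (0.703)^2 = 0.116964 + 0.494209 = 0.611173.
  gamma(0) = 2 * (1 + 0.611173) = 2 * 1.611173 = 3.222346, which rounds to 3.2223.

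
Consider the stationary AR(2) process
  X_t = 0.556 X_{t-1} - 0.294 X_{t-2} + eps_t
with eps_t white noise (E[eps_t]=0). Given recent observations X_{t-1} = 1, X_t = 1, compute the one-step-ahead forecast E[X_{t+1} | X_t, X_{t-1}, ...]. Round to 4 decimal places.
E[X_{t+1} \mid \mathcal F_t] = 0.2620

For an AR(p) model X_t = c + sum_i phi_i X_{t-i} + eps_t, the
one-step-ahead conditional mean is
  E[X_{t+1} | X_t, ...] = c + sum_i phi_i X_{t+1-i}.
Substitute known values:
  E[X_{t+1} | ...] = (0.556) * (1) + (-0.294) * (1)
                   = 0.2620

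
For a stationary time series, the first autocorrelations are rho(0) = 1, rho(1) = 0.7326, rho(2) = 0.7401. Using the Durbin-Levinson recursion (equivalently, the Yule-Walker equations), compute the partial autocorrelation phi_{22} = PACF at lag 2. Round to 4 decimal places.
\phi_{22} = 0.4390

The PACF at lag k is phi_{kk}, the last component of the solution
to the Yule-Walker system G_k phi = r_k where
  (G_k)_{ij} = rho(|i - j|), (r_k)_i = rho(i), i,j = 1..k.
Equivalently, Durbin-Levinson gives phi_{kk} iteratively:
  phi_{11} = rho(1)
  phi_{kk} = [rho(k) - sum_{j=1..k-1} phi_{k-1,j} rho(k-j)]
            / [1 - sum_{j=1..k-1} phi_{k-1,j} rho(j)],
  phi_{k,j} = phi_{k-1,j} - phi_{kk} phi_{k-1,k-j},  j = 1..k-1.
Step k = 1:
  phi_11 = rho(1) = 0.7326.
Step k = 2:
  phi_22 = [rho(2) - phi_11 rho(1)] / [1 - phi_11 rho(1)] = [0.7401 - (0.7326)(0.7326)] / [1 - (0.7326)(0.7326)]
         = 0.20339724 / 0.46329724 = 0.439.
Therefore phi_{22} = 0.4390.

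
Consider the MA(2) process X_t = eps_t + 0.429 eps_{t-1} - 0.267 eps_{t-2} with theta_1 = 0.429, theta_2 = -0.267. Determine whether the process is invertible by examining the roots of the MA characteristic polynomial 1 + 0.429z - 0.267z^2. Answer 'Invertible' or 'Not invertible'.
\text{Invertible}

The MA(q) characteristic polynomial is P(z) = 1 + 0.429z - 0.267z^2.
Invertibility requires all roots to lie outside the unit circle, i.e. |z| > 1 for every root.
Set 1 + (0.429) z + (-0.267) z^2 = 0, i.e. a z^2 + b z + c = 0 with a = -0.267, b = 0.429, c = 1.
Discriminant D = b^2 - 4ac = (0.429)^2 - 4*(-0.267)*1 = 0.184041 - (-1.068) = 1.252041.
D >= 0, so the roots are real: z = (-b +/- sqrt(D)) / (2a) = (-0.429 +/- 1.118946) / (-0.534).
  z_1 = (-0.429 + 1.118946) / (-0.534) = -1.292,   |z_1| = 1.292.
  z_2 = (-0.429 - 1.118946) / (-0.534) = 2.8988,   |z_2| = 2.8988.
Moduli of all roots: 1.2920, 2.8988.
All moduli strictly greater than 1? Yes.
Verdict: Invertible.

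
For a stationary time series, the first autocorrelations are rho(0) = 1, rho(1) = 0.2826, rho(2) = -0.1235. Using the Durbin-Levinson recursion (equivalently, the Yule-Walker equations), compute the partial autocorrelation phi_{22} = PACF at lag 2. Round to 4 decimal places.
\phi_{22} = -0.2210

The PACF at lag k is phi_{kk}, the last component of the solution
to the Yule-Walker system G_k phi = r_k where
  (G_k)_{ij} = rho(|i - j|), (r_k)_i = rho(i), i,j = 1..k.
Equivalently, Durbin-Levinson gives phi_{kk} iteratively:
  phi_{11} = rho(1)
  phi_{kk} = [rho(k) - sum_{j=1..k-1} phi_{k-1,j} rho(k-j)]
            / [1 - sum_{j=1..k-1} phi_{k-1,j} rho(j)],
  phi_{k,j} = phi_{k-1,j} - phi_{kk} phi_{k-1,k-j},  j = 1..k-1.
Step k = 1:
  phi_11 = rho(1) = 0.2826.
Step k = 2:
  phi_22 = [rho(2) - phi_11 rho(1)] / [1 - phi_11 rho(1)] = [-0.1235 - (0.2826)(0.2826)] / [1 - (0.2826)(0.2826)]
         = -0.20336276 / 0.92013724 = -0.221.
Therefore phi_{22} = -0.2210.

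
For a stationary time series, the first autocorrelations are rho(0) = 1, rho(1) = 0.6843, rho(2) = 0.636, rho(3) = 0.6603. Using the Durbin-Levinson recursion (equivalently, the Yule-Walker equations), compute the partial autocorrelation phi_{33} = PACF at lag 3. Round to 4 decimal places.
\phi_{33} = 0.3060

The PACF at lag k is phi_{kk}, the last component of the solution
to the Yule-Walker system G_k phi = r_k where
  (G_k)_{ij} = rho(|i - j|), (r_k)_i = rho(i), i,j = 1..k.
Equivalently, Durbin-Levinson gives phi_{kk} iteratively:
  phi_{11} = rho(1)
  phi_{kk} = [rho(k) - sum_{j=1..k-1} phi_{k-1,j} rho(k-j)]
            / [1 - sum_{j=1..k-1} phi_{k-1,j} rho(j)],
  phi_{k,j} = phi_{k-1,j} - phi_{kk} phi_{k-1,k-j},  j = 1..k-1.
Step k = 1:
  phi_11 = rho(1) = 0.6843.
Step k = 2:
  phi_22 = [rho(2) - phi_11 rho(1)] / [1 - phi_11 rho(1)] = [0.636 - (0.6843)(0.6843)] / [1 - (0.6843)(0.6843)]
         = 0.16773351 / 0.53173351 = 0.315447.
  Update: phi_21 = phi_11 - phi_22 phi_11 = 0.6843 - (0.315447)(0.6843) = 0.46844.
Step k = 3:
  phi_33 = [rho(3) - phi_21 rho(2) - phi_22 rho(1)] / [1 - phi_21 rho(1) - phi_22 rho(2)]
    numerator   = 0.6603 - (0.46844)(0.636) - (0.315447)(0.6843) = 0.14651213
    denominator = 1 - (0.46844)(0.6843) - (0.315447)(0.636) = 0.47882255
  phi_33 = 0.14651213 / 0.47882255 = 0.306.
Therefore phi_{33} = 0.3060.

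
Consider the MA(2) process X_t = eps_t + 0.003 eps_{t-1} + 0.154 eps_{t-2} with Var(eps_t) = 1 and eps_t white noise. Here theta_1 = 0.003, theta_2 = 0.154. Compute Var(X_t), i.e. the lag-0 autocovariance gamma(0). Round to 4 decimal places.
\gamma(0) = 1.0237

For an MA(q) process X_t = eps_t + sum_i theta_i eps_{t-i} with
Var(eps_t) = sigma^2, the variance is
  gamma(0) = sigma^2 * (1 + sum_i theta_i^2).
  sum_i theta_i^2 = (0.003)^2 + (0.154)^2 = 0.000009 + 0.023716 = 0.023725.
  gamma(0) = 1 * (1 + 0.023725) = 1 * 1.023725 = 1.023725, which rounds to 1.0237.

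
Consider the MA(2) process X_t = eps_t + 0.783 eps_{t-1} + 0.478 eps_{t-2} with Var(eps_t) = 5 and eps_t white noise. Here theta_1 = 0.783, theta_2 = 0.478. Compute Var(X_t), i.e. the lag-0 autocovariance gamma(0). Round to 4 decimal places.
\gamma(0) = 9.2079

For an MA(q) process X_t = eps_t + sum_i theta_i eps_{t-i} with
Var(eps_t) = sigma^2, the variance is
  gamma(0) = sigma^2 * (1 + sum_i theta_i^2).
  sum_i theta_i^2 = (0.783)^2 + (0.478)^2 = 0.613089 + 0.228484 = 0.841573.
  gamma(0) = 5 * (1 + 0.841573) = 5 * 1.841573 = 9.207865, which rounds to 9.2079.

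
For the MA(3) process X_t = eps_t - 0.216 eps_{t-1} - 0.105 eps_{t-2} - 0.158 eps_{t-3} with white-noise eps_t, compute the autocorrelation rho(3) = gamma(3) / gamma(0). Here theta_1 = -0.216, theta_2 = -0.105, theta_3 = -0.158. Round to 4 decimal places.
\rho(3) = -0.1459

For an MA(q) process with theta_0 = 1, the autocovariance is
  gamma(k) = sigma^2 * sum_{i=0..q-k} theta_i * theta_{i+k},
and rho(k) = gamma(k) / gamma(0). Sigma^2 cancels.
  numerator   = (1)*(-0.158) = -0.158.
  denominator = (1)^2 + (-0.216)^2 + (-0.105)^2 + (-0.158)^2 = 1.082645.
  rho(3) = -0.158 / 1.082645 = -0.1459.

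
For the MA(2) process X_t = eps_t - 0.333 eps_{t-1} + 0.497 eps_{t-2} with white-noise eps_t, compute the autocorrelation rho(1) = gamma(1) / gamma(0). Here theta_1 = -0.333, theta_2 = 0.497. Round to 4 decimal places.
\rho(1) = -0.3671

For an MA(q) process with theta_0 = 1, the autocovariance is
  gamma(k) = sigma^2 * sum_{i=0..q-k} theta_i * theta_{i+k},
and rho(k) = gamma(k) / gamma(0). Sigma^2 cancels.
  numerator   = (1)*(-0.333) + (-0.333)*(0.497) = -0.498501.
  denominator = (1)^2 + (-0.333)^2 + (0.497)^2 = 1.357898.
  rho(1) = -0.498501 / 1.357898 = -0.3671.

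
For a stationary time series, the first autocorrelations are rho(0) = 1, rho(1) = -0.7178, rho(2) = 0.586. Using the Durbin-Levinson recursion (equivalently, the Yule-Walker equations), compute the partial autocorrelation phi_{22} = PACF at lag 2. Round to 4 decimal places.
\phi_{22} = 0.1460

The PACF at lag k is phi_{kk}, the last component of the solution
to the Yule-Walker system G_k phi = r_k where
  (G_k)_{ij} = rho(|i - j|), (r_k)_i = rho(i), i,j = 1..k.
Equivalently, Durbin-Levinson gives phi_{kk} iteratively:
  phi_{11} = rho(1)
  phi_{kk} = [rho(k) - sum_{j=1..k-1} phi_{k-1,j} rho(k-j)]
            / [1 - sum_{j=1..k-1} phi_{k-1,j} rho(j)],
  phi_{k,j} = phi_{k-1,j} - phi_{kk} phi_{k-1,k-j},  j = 1..k-1.
Step k = 1:
  phi_11 = rho(1) = -0.7178.
Step k = 2:
  phi_22 = [rho(2) - phi_11 rho(1)] / [1 - phi_11 rho(1)] = [0.586 - (-0.7178)(-0.7178)] / [1 - (-0.7178)(-0.7178)]
         = 0.07076316 / 0.48476316 = 0.146.
Therefore phi_{22} = 0.1460.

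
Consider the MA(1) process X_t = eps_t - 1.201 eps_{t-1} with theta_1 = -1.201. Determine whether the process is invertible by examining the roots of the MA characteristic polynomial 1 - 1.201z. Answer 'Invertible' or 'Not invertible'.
\text{Not invertible}

The MA(q) characteristic polynomial is P(z) = 1 - 1.201z.
Invertibility requires all roots to lie outside the unit circle, i.e. |z| > 1 for every root.
This is linear in z: 1 + (-1.201) z = 0  =>  z = -1/(-1.201) = 0.832639,  |z| = 0.832639.
Moduli of all roots: 0.8326.
All moduli strictly greater than 1? No.
Verdict: Not invertible.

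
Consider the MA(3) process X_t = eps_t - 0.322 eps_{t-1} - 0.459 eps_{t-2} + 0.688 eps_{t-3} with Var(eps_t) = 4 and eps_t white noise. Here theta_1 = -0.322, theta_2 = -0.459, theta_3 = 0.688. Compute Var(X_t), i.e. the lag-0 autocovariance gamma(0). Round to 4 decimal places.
\gamma(0) = 7.1508

For an MA(q) process X_t = eps_t + sum_i theta_i eps_{t-i} with
Var(eps_t) = sigma^2, the variance is
  gamma(0) = sigma^2 * (1 + sum_i theta_i^2).
  sum_i theta_i^2 = (-0.322)^2 + (-0.459)^2 + (0.688)^2 = 0.103684 + 0.210681 + 0.473344 = 0.787709.
  gamma(0) = 4 * (1 + 0.787709) = 4 * 1.787709 = 7.150836, which rounds to 7.1508.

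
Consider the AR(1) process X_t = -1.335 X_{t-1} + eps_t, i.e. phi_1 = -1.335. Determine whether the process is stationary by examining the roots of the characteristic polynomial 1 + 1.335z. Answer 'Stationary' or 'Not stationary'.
\text{Not stationary}

The AR(p) characteristic polynomial is P(z) = 1 + 1.335z.
Stationarity requires all roots to lie outside the unit circle, i.e. |z| > 1 for every root.
This is linear in z: 1 + (1.335) z = 0  =>  z = -1/(1.335) = -0.749064,  |z| = 0.749064.
Moduli of all roots: 0.7491.
All moduli strictly greater than 1? No.
Verdict: Not stationary.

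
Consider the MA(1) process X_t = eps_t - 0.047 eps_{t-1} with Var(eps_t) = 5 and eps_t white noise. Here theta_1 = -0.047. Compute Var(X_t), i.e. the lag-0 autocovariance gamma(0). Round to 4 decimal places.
\gamma(0) = 5.0110

For an MA(q) process X_t = eps_t + sum_i theta_i eps_{t-i} with
Var(eps_t) = sigma^2, the variance is
  gamma(0) = sigma^2 * (1 + sum_i theta_i^2).
  sum_i theta_i^2 = (-0.047)^2 = 0.002209.
  gamma(0) = 5 * (1 + 0.002209) = 5 * 1.002209 = 5.011045, which rounds to 5.0110.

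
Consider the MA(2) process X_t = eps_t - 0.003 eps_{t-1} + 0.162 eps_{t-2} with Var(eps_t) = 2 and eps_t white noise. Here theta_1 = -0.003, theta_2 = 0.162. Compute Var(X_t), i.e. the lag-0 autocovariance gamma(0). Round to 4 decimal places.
\gamma(0) = 2.0525

For an MA(q) process X_t = eps_t + sum_i theta_i eps_{t-i} with
Var(eps_t) = sigma^2, the variance is
  gamma(0) = sigma^2 * (1 + sum_i theta_i^2).
  sum_i theta_i^2 = (-0.003)^2 + (0.162)^2 = 0.000009 + 0.026244 = 0.026253.
  gamma(0) = 2 * (1 + 0.026253) = 2 * 1.026253 = 2.052506, which rounds to 2.0525.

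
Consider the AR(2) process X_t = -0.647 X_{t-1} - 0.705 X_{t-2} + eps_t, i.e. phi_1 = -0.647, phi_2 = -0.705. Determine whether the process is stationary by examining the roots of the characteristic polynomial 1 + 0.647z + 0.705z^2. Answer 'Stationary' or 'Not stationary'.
\text{Stationary}

The AR(p) characteristic polynomial is P(z) = 1 + 0.647z + 0.705z^2.
Stationarity requires all roots to lie outside the unit circle, i.e. |z| > 1 for every root.
Set 1 + (0.647) z + (0.705) z^2 = 0, i.e. a z^2 + b z + c = 0 with a = 0.705, b = 0.647, c = 1.
Discriminant D = b^2 - 4ac = (0.647)^2 - 4*(0.705)*1 = 0.418609 - (2.82) = -2.401391.
D < 0, so the roots are the complex-conjugate pair z = (-b +/- i sqrt(-D)) / (2a) = -0.4589 +/- 1.099i.
For a conjugate pair |z|^2 = z * conj(z) = (product of roots) = c/a = 1/(0.705) = 1.41844, so |z| = sqrt(1.41844) = 1.191 for both roots.
Moduli of all roots: 1.1910, 1.1910.
All moduli strictly greater than 1? Yes.
Verdict: Stationary.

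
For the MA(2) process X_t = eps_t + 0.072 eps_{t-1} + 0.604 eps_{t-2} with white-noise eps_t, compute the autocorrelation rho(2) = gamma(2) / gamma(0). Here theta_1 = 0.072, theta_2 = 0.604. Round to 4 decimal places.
\rho(2) = 0.4409

For an MA(q) process with theta_0 = 1, the autocovariance is
  gamma(k) = sigma^2 * sum_{i=0..q-k} theta_i * theta_{i+k},
and rho(k) = gamma(k) / gamma(0). Sigma^2 cancels.
  numerator   = (1)*(0.604) = 0.604.
  denominator = (1)^2 + (0.072)^2 + (0.604)^2 = 1.37.
  rho(2) = 0.604 / 1.37 = 0.4409.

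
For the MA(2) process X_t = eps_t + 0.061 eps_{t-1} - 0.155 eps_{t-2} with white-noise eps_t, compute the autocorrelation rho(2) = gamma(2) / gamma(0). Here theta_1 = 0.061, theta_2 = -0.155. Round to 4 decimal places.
\rho(2) = -0.1508

For an MA(q) process with theta_0 = 1, the autocovariance is
  gamma(k) = sigma^2 * sum_{i=0..q-k} theta_i * theta_{i+k},
and rho(k) = gamma(k) / gamma(0). Sigma^2 cancels.
  numerator   = (1)*(-0.155) = -0.155.
  denominator = (1)^2 + (0.061)^2 + (-0.155)^2 = 1.027746.
  rho(2) = -0.155 / 1.027746 = -0.1508.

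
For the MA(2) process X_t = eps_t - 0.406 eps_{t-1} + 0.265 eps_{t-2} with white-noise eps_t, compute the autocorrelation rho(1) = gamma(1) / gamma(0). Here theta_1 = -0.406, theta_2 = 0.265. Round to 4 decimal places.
\rho(1) = -0.4158

For an MA(q) process with theta_0 = 1, the autocovariance is
  gamma(k) = sigma^2 * sum_{i=0..q-k} theta_i * theta_{i+k},
and rho(k) = gamma(k) / gamma(0). Sigma^2 cancels.
  numerator   = (1)*(-0.406) + (-0.406)*(0.265) = -0.51359.
  denominator = (1)^2 + (-0.406)^2 + (0.265)^2 = 1.235061.
  rho(1) = -0.51359 / 1.235061 = -0.4158.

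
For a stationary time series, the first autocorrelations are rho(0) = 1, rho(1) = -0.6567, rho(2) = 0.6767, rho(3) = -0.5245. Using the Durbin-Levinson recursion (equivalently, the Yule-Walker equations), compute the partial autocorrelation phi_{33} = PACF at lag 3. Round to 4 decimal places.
\phi_{33} = 0.0249

The PACF at lag k is phi_{kk}, the last component of the solution
to the Yule-Walker system G_k phi = r_k where
  (G_k)_{ij} = rho(|i - j|), (r_k)_i = rho(i), i,j = 1..k.
Equivalently, Durbin-Levinson gives phi_{kk} iteratively:
  phi_{11} = rho(1)
  phi_{kk} = [rho(k) - sum_{j=1..k-1} phi_{k-1,j} rho(k-j)]
            / [1 - sum_{j=1..k-1} phi_{k-1,j} rho(j)],
  phi_{k,j} = phi_{k-1,j} - phi_{kk} phi_{k-1,k-j},  j = 1..k-1.
Step k = 1:
  phi_11 = rho(1) = -0.6567.
Step k = 2:
  phi_22 = [rho(2) - phi_11 rho(1)] / [1 - phi_11 rho(1)] = [0.6767 - (-0.6567)(-0.6567)] / [1 - (-0.6567)(-0.6567)]
         = 0.24544511 / 0.56874511 = 0.431556.
  Update: phi_21 = phi_11 - phi_22 phi_11 = -0.6567 - (0.431556)(-0.6567) = -0.373297.
Step k = 3:
  phi_33 = [rho(3) - phi_21 rho(2) - phi_22 rho(1)] / [1 - phi_21 rho(1) - phi_22 rho(2)]
    numerator   = -0.5245 - (-0.373297)(0.6767) - (0.431556)(-0.6567) = 0.01151293
    denominator = 1 - (-0.373297)(-0.6567) - (0.431556)(0.6767) = 0.46282191
  phi_33 = 0.01151293 / 0.46282191 = 0.0249.
Therefore phi_{33} = 0.0249.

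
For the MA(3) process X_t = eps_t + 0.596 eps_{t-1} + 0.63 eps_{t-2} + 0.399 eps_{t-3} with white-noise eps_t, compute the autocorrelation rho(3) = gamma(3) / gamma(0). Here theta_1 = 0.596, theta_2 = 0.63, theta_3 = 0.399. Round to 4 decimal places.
\rho(3) = 0.2088

For an MA(q) process with theta_0 = 1, the autocovariance is
  gamma(k) = sigma^2 * sum_{i=0..q-k} theta_i * theta_{i+k},
and rho(k) = gamma(k) / gamma(0). Sigma^2 cancels.
  numerator   = (1)*(0.399) = 0.399.
  denominator = (1)^2 + (0.596)^2 + (0.63)^2 + (0.399)^2 = 1.911317.
  rho(3) = 0.399 / 1.911317 = 0.2088.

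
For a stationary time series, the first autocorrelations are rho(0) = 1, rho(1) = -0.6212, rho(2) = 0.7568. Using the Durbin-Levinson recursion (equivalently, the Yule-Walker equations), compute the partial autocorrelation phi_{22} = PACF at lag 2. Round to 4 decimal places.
\phi_{22} = 0.6040

The PACF at lag k is phi_{kk}, the last component of the solution
to the Yule-Walker system G_k phi = r_k where
  (G_k)_{ij} = rho(|i - j|), (r_k)_i = rho(i), i,j = 1..k.
Equivalently, Durbin-Levinson gives phi_{kk} iteratively:
  phi_{11} = rho(1)
  phi_{kk} = [rho(k) - sum_{j=1..k-1} phi_{k-1,j} rho(k-j)]
            / [1 - sum_{j=1..k-1} phi_{k-1,j} rho(j)],
  phi_{k,j} = phi_{k-1,j} - phi_{kk} phi_{k-1,k-j},  j = 1..k-1.
Step k = 1:
  phi_11 = rho(1) = -0.6212.
Step k = 2:
  phi_22 = [rho(2) - phi_11 rho(1)] / [1 - phi_11 rho(1)] = [0.7568 - (-0.6212)(-0.6212)] / [1 - (-0.6212)(-0.6212)]
         = 0.37091056 / 0.61411056 = 0.604.
Therefore phi_{22} = 0.6040.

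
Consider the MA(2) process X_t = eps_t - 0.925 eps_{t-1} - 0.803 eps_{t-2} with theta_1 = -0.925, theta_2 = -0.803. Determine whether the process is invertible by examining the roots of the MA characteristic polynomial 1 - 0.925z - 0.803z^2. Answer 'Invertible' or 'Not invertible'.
\text{Not invertible}

The MA(q) characteristic polynomial is P(z) = 1 - 0.925z - 0.803z^2.
Invertibility requires all roots to lie outside the unit circle, i.e. |z| > 1 for every root.
Set 1 + (-0.925) z + (-0.803) z^2 = 0, i.e. a z^2 + b z + c = 0 with a = -0.803, b = -0.925, c = 1.
Discriminant D = b^2 - 4ac = (-0.925)^2 - 4*(-0.803)*1 = 0.855625 - (-3.212) = 4.067625.
D >= 0, so the roots are real: z = (-b +/- sqrt(D)) / (2a) = (0.925 +/- 2.016835) / (-1.606).
  z_1 = (0.925 + 2.016835) / (-1.606) = -1.8318,   |z_1| = 1.8318.
  z_2 = (0.925 - 2.016835) / (-1.606) = 0.6798,   |z_2| = 0.6798.
Moduli of all roots: 1.8318, 0.6798.
All moduli strictly greater than 1? No.
Verdict: Not invertible.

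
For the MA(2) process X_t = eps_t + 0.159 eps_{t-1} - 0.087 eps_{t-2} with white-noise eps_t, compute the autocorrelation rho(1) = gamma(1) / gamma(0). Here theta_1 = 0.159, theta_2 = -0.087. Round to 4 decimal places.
\rho(1) = 0.1405

For an MA(q) process with theta_0 = 1, the autocovariance is
  gamma(k) = sigma^2 * sum_{i=0..q-k} theta_i * theta_{i+k},
and rho(k) = gamma(k) / gamma(0). Sigma^2 cancels.
  numerator   = (1)*(0.159) + (0.159)*(-0.087) = 0.145167.
  denominator = (1)^2 + (0.159)^2 + (-0.087)^2 = 1.03285.
  rho(1) = 0.145167 / 1.03285 = 0.1405.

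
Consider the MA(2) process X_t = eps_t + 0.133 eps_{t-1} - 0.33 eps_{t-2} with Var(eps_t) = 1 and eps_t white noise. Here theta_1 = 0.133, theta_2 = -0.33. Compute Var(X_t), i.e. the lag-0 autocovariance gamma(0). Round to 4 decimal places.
\gamma(0) = 1.1266

For an MA(q) process X_t = eps_t + sum_i theta_i eps_{t-i} with
Var(eps_t) = sigma^2, the variance is
  gamma(0) = sigma^2 * (1 + sum_i theta_i^2).
  sum_i theta_i^2 = (0.133)^2 + (-0.33)^2 = 0.017689 + 0.1089 = 0.126589.
  gamma(0) = 1 * (1 + 0.126589) = 1 * 1.126589 = 1.126589, which rounds to 1.1266.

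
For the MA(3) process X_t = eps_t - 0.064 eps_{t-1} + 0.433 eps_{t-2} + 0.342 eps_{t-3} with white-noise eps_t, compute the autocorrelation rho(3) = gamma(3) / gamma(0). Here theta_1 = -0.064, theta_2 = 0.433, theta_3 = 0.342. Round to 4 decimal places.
\rho(3) = 0.2614

For an MA(q) process with theta_0 = 1, the autocovariance is
  gamma(k) = sigma^2 * sum_{i=0..q-k} theta_i * theta_{i+k},
and rho(k) = gamma(k) / gamma(0). Sigma^2 cancels.
  numerator   = (1)*(0.342) = 0.342.
  denominator = (1)^2 + (-0.064)^2 + (0.433)^2 + (0.342)^2 = 1.308549.
  rho(3) = 0.342 / 1.308549 = 0.2614.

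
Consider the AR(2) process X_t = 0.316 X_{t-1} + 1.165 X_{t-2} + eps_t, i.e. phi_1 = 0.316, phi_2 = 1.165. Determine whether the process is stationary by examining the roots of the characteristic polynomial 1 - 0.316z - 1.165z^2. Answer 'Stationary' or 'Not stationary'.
\text{Not stationary}

The AR(p) characteristic polynomial is P(z) = 1 - 0.316z - 1.165z^2.
Stationarity requires all roots to lie outside the unit circle, i.e. |z| > 1 for every root.
Set 1 + (-0.316) z + (-1.165) z^2 = 0, i.e. a z^2 + b z + c = 0 with a = -1.165, b = -0.316, c = 1.
Discriminant D = b^2 - 4ac = (-0.316)^2 - 4*(-1.165)*1 = 0.099856 - (-4.66) = 4.759856.
D >= 0, so the roots are real: z = (-b +/- sqrt(D)) / (2a) = (0.316 +/- 2.181709) / (-2.33).
  z_1 = (0.316 + 2.181709) / (-2.33) = -1.072,   |z_1| = 1.072.
  z_2 = (0.316 - 2.181709) / (-2.33) = 0.8007,   |z_2| = 0.8007.
Moduli of all roots: 1.0720, 0.8007.
All moduli strictly greater than 1? No.
Verdict: Not stationary.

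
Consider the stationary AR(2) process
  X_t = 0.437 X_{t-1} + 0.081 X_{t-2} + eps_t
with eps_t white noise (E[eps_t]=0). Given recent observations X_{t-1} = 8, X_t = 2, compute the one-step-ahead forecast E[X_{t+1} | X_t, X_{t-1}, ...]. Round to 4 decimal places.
E[X_{t+1} \mid \mathcal F_t] = 1.5220

For an AR(p) model X_t = c + sum_i phi_i X_{t-i} + eps_t, the
one-step-ahead conditional mean is
  E[X_{t+1} | X_t, ...] = c + sum_i phi_i X_{t+1-i}.
Substitute known values:
  E[X_{t+1} | ...] = (0.437) * (2) + (0.081) * (8)
                   = 1.5220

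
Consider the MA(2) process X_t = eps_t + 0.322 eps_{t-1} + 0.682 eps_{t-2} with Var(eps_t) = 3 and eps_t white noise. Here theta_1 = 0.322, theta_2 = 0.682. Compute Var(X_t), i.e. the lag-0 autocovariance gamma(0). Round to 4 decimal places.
\gamma(0) = 4.7064

For an MA(q) process X_t = eps_t + sum_i theta_i eps_{t-i} with
Var(eps_t) = sigma^2, the variance is
  gamma(0) = sigma^2 * (1 + sum_i theta_i^2).
  sum_i theta_i^2 = (0.322)^2 + (0.682)^2 = 0.103684 + 0.465124 = 0.568808.
  gamma(0) = 3 * (1 + 0.568808) = 3 * 1.568808 = 4.706424, which rounds to 4.7064.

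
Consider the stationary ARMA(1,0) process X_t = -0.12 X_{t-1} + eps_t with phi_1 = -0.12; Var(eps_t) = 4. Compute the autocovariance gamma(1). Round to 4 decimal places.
\gamma(1) = -0.4870

Multiply the model equation by X_{t-k} and take expectations. With theta_0 = psi_0 = 1 and psi_j the MA(infinity) weights, this gives
  gamma(k) - sum_i phi_i gamma(k-i) = c_k,
  c_k = sigma^2 * sum_{j=k..q} theta_j psi_{j-k}   (c_k = 0 for k > q),
using gamma(-m) = gamma(m).
Pure AR (q = 0): c_0 = sigma^2 = 4, c_k = 0 for k >= 1.
Equations for k = 0 and k = 1 (AR order 1):
  gamma(0) = phi_1 gamma(1) + c_0
  gamma(1) = phi_1 gamma(0) + c_1
Substituting the second into the first: gamma(0) (1 - phi_1^2) = c_0 + phi_1 c_1, so
  gamma(0) = c_0 / (1 - phi_1^2) = 4 / (1 - (-0.12)^2) = 4 / 0.9856 = 4.058442.
  gamma(1) = phi_1 gamma(0) = (-0.12)(4.058442) = -0.487013.
Therefore gamma(1) = -0.4870 (to 4 decimal places).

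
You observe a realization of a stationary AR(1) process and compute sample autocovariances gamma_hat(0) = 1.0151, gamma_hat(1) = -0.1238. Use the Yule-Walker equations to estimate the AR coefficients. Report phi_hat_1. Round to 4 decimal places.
\hat\phi_{1} = -0.1220

The Yule-Walker equations for an AR(p) process read, in matrix form,
  Gamma_p phi = r_p,   with   (Gamma_p)_{ij} = gamma(|i - j|),
                       (r_p)_i = gamma(i),   i,j = 1..p.
Substitute the sample gammas (Toeplitz matrix and right-hand side of size 1):
  Gamma_p = [[1.0151]]
  r_p     = [-0.1238]
With p = 1 this is the single equation gamma(0) phi_1 = gamma(1):
  phi_hat_1 = gamma(1) / gamma(0) = -0.1238 / 1.0151 = -0.1220.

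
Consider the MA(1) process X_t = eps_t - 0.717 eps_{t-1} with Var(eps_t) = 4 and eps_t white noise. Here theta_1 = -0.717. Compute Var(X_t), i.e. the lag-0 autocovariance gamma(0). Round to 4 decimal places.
\gamma(0) = 6.0564

For an MA(q) process X_t = eps_t + sum_i theta_i eps_{t-i} with
Var(eps_t) = sigma^2, the variance is
  gamma(0) = sigma^2 * (1 + sum_i theta_i^2).
  sum_i theta_i^2 = (-0.717)^2 = 0.514089.
  gamma(0) = 4 * (1 + 0.514089) = 4 * 1.514089 = 6.056356, which rounds to 6.0564.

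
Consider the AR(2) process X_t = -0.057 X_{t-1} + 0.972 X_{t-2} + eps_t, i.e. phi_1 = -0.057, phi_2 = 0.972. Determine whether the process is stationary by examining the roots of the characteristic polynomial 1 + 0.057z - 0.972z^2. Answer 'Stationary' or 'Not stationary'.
\text{Not stationary}

The AR(p) characteristic polynomial is P(z) = 1 + 0.057z - 0.972z^2.
Stationarity requires all roots to lie outside the unit circle, i.e. |z| > 1 for every root.
Set 1 + (0.057) z + (-0.972) z^2 = 0, i.e. a z^2 + b z + c = 0 with a = -0.972, b = 0.057, c = 1.
Discriminant D = b^2 - 4ac = (0.057)^2 - 4*(-0.972)*1 = 0.003249 - (-3.888) = 3.891249.
D >= 0, so the roots are real: z = (-b +/- sqrt(D)) / (2a) = (-0.057 +/- 1.972625) / (-1.944).
  z_1 = (-0.057 + 1.972625) / (-1.944) = -0.9854,   |z_1| = 0.9854.
  z_2 = (-0.057 - 1.972625) / (-1.944) = 1.044,   |z_2| = 1.044.
Moduli of all roots: 0.9854, 1.0440.
All moduli strictly greater than 1? No.
Verdict: Not stationary.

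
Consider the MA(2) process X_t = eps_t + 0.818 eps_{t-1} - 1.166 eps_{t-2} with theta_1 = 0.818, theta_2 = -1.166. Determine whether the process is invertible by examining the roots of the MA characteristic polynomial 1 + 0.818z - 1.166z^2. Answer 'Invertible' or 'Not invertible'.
\text{Not invertible}

The MA(q) characteristic polynomial is P(z) = 1 + 0.818z - 1.166z^2.
Invertibility requires all roots to lie outside the unit circle, i.e. |z| > 1 for every root.
Set 1 + (0.818) z + (-1.166) z^2 = 0, i.e. a z^2 + b z + c = 0 with a = -1.166, b = 0.818, c = 1.
Discriminant D = b^2 - 4ac = (0.818)^2 - 4*(-1.166)*1 = 0.669124 - (-4.664) = 5.333124.
D >= 0, so the roots are real: z = (-b +/- sqrt(D)) / (2a) = (-0.818 +/- 2.309356) / (-2.332).
  z_1 = (-0.818 + 2.309356) / (-2.332) = -0.6395,   |z_1| = 0.6395.
  z_2 = (-0.818 - 2.309356) / (-2.332) = 1.3411,   |z_2| = 1.3411.
Moduli of all roots: 0.6395, 1.3411.
All moduli strictly greater than 1? No.
Verdict: Not invertible.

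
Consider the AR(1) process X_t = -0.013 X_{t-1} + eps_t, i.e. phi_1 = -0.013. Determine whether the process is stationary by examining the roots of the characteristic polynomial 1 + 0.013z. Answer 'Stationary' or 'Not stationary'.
\text{Stationary}

The AR(p) characteristic polynomial is P(z) = 1 + 0.013z.
Stationarity requires all roots to lie outside the unit circle, i.e. |z| > 1 for every root.
This is linear in z: 1 + (0.013) z = 0  =>  z = -1/(0.013) = -76.923077,  |z| = 76.923077.
Moduli of all roots: 76.9231.
All moduli strictly greater than 1? Yes.
Verdict: Stationary.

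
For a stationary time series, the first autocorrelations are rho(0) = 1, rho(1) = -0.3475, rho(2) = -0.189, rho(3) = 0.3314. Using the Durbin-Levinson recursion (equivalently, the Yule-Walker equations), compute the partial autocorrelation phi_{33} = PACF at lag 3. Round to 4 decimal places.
\phi_{33} = 0.1560

The PACF at lag k is phi_{kk}, the last component of the solution
to the Yule-Walker system G_k phi = r_k where
  (G_k)_{ij} = rho(|i - j|), (r_k)_i = rho(i), i,j = 1..k.
Equivalently, Durbin-Levinson gives phi_{kk} iteratively:
  phi_{11} = rho(1)
  phi_{kk} = [rho(k) - sum_{j=1..k-1} phi_{k-1,j} rho(k-j)]
            / [1 - sum_{j=1..k-1} phi_{k-1,j} rho(j)],
  phi_{k,j} = phi_{k-1,j} - phi_{kk} phi_{k-1,k-j},  j = 1..k-1.
Step k = 1:
  phi_11 = rho(1) = -0.3475.
Step k = 2:
  phi_22 = [rho(2) - phi_11 rho(1)] / [1 - phi_11 rho(1)] = [-0.189 - (-0.3475)(-0.3475)] / [1 - (-0.3475)(-0.3475)]
         = -0.30975625 / 0.87924375 = -0.352298.
  Update: phi_21 = phi_11 - phi_22 phi_11 = -0.3475 - (-0.352298)(-0.3475) = -0.469924.
Step k = 3:
  phi_33 = [rho(3) - phi_21 rho(2) - phi_22 rho(1)] / [1 - phi_21 rho(1) - phi_22 rho(2)]
    numerator   = 0.3314 - (-0.469924)(-0.189) - (-0.352298)(-0.3475) = 0.12016069
    denominator = 1 - (-0.469924)(-0.3475) - (-0.352298)(-0.189) = 0.77011709
  phi_33 = 0.12016069 / 0.77011709 = 0.156.
Therefore phi_{33} = 0.1560.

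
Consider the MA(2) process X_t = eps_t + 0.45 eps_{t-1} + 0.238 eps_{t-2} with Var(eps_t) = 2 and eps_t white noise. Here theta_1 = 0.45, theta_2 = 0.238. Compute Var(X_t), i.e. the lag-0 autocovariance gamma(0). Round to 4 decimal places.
\gamma(0) = 2.5183

For an MA(q) process X_t = eps_t + sum_i theta_i eps_{t-i} with
Var(eps_t) = sigma^2, the variance is
  gamma(0) = sigma^2 * (1 + sum_i theta_i^2).
  sum_i theta_i^2 = (0.45)^2 + (0.238)^2 = 0.2025 + 0.056644 = 0.259144.
  gamma(0) = 2 * (1 + 0.259144) = 2 * 1.259144 = 2.518288, which rounds to 2.5183.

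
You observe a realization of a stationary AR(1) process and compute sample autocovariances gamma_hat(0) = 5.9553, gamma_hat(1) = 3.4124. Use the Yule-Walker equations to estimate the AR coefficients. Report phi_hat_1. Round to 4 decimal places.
\hat\phi_{1} = 0.5730

The Yule-Walker equations for an AR(p) process read, in matrix form,
  Gamma_p phi = r_p,   with   (Gamma_p)_{ij} = gamma(|i - j|),
                       (r_p)_i = gamma(i),   i,j = 1..p.
Substitute the sample gammas (Toeplitz matrix and right-hand side of size 1):
  Gamma_p = [[5.9553]]
  r_p     = [3.4124]
With p = 1 this is the single equation gamma(0) phi_1 = gamma(1):
  phi_hat_1 = gamma(1) / gamma(0) = 3.4124 / 5.9553 = 0.5730.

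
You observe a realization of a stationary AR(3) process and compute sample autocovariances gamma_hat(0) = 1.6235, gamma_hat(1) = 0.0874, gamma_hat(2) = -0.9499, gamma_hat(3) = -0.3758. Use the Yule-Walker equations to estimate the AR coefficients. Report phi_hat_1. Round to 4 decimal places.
\hat\phi_{1} = -0.0501

The Yule-Walker equations for an AR(p) process read, in matrix form,
  Gamma_p phi = r_p,   with   (Gamma_p)_{ij} = gamma(|i - j|),
                       (r_p)_i = gamma(i),   i,j = 1..p.
Substitute the sample gammas (Toeplitz matrix and right-hand side of size 3):
  Gamma_p = [[1.6235, 0.0874, -0.9499], [0.0874, 1.6235, 0.0874], [-0.9499, 0.0874, 1.6235]]
  r_p     = [0.0874, -0.9499, -0.3758]
Written out (R1..R3):
  (R1) 1.6235 phi_1 + 0.0874 phi_2 - 0.9499 phi_3 = 0.0874
  (R2) 0.0874 phi_1 + 1.6235 phi_2 + 0.0874 phi_3 = -0.9499
  (R3) -0.9499 phi_1 + 0.0874 phi_2 + 1.6235 phi_3 = -0.3758
Gaussian elimination:
  R2 <- R2 - (0.0874/1.6235) R1 = R2 - (0.053834) R1:  1.618795 phi_2 + 0.138537 phi_3 = -0.954605
  R3 <- R3 - (-0.9499/1.6235) R1 = R3 - (-0.585094) R1:  0.138537 phi_2 + 1.067719 phi_3 = -0.324663
  R3 <- R3 - (0.138537/1.618795) R2 = R3 - (0.08558) R2:  1.055863 phi_3 = -0.242967
Back-substitution:
  phi_hat_3 = -0.242967 / 1.055863 = -0.230112
  phi_hat_2 = (-0.954605 - (0.138537)(-0.230112)) / 1.618795 = -0.570008
  phi_hat_1 = (0.0874 - (0.0874)(-0.570008) - (-0.9499)(-0.230112)) / 1.6235 = -0.050117
So phi_hat = [-0.0501, -0.5700, -0.2301].
Therefore phi_hat_1 = -0.0501.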